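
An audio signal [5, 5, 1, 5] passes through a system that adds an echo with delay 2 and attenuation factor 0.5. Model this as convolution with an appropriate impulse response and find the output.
Direct-path + delayed-attenuated-path model → impulse response h = [1, 0, 0.5] (1 at lag 0, 0.5 at lag 2). Output y[n] = x[n] + 0.5·x[n - 2] (with x[n] = 0 outside 0..3): y[0] = 5 + 0.5×0 = 5; y[1] = 5 + 0.5×0 = 5; y[2] = 1 + 0.5×5 = 3.5; y[3] = 5 + 0.5×5 = 7.5; y[4] = 0 + 0.5×1 = 0.5; y[5] = 0 + 0.5×5 = 2.5. So y = [5, 5, 3.5, 7.5, 0.5, 2.5]

[5, 5, 3.5, 7.5, 0.5, 2.5]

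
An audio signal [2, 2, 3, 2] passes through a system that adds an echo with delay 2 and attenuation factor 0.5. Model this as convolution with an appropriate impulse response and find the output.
Direct-path + delayed-attenuated-path model → impulse response h = [1, 0, 0.5] (1 at lag 0, 0.5 at lag 2). Output y[n] = x[n] + 0.5·x[n - 2] (with x[n] = 0 outside 0..3): y[0] = 2 + 0.5×0 = 2; y[1] = 2 + 0.5×0 = 2; y[2] = 3 + 0.5×2 = 4.0; y[3] = 2 + 0.5×2 = 3.0; y[4] = 0 + 0.5×3 = 1.5; y[5] = 0 + 0.5×2 = 1.0. So y = [2, 2, 4.0, 3.0, 1.5, 1.0]

[2, 2, 4.0, 3.0, 1.5, 1.0]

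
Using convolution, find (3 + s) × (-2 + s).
Ascending coefficients: a = [3, 1], b = [-2, 1]. c[0] = 3×-2 = -6; c[1] = 3×1 + 1×-2 = 1; c[2] = 1×1 = 1. Result coefficients: [-6, 1, 1] → -6 + s + s^2

-6 + s + s^2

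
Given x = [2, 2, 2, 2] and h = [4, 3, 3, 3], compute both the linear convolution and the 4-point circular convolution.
Linear: y_lin[0] = 2×4 = 8; y_lin[1] = 2×3 + 2×4 = 14; y_lin[2] = 2×3 + 2×3 + 2×4 = 20; y_lin[3] = 2×3 + 2×3 + 2×3 + 2×4 = 26; y_lin[4] = 2×3 + 2×3 + 2×3 = 18; y_lin[5] = 2×3 + 2×3 = 12; y_lin[6] = 2×3 = 6 → [8, 14, 20, 26, 18, 12, 6]. Circular (length 4): y[0] = 2×4 + 2×3 + 2×3 + 2×3 = 26; y[1] = 2×3 + 2×4 + 2×3 + 2×3 = 26; y[2] = 2×3 + 2×3 + 2×4 + 2×3 = 26; y[3] = 2×3 + 2×3 + 2×3 + 2×4 = 26 → [26, 26, 26, 26]

Linear: [8, 14, 20, 26, 18, 12, 6], Circular: [26, 26, 26, 26]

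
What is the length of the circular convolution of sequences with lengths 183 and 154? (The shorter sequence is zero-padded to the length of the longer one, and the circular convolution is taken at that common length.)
Circular convolution (zero-padding the shorter input) has length max(m, n) = max(183, 154) = 183

183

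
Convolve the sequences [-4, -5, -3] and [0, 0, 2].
y[0] = -4×0 = 0; y[1] = -4×0 + -5×0 = 0; y[2] = -4×2 + -5×0 + -3×0 = -8; y[3] = -5×2 + -3×0 = -10; y[4] = -3×2 = -6

[0, 0, -8, -10, -6]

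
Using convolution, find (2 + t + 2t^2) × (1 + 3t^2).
Ascending coefficients: a = [2, 1, 2], b = [1, 0, 3]. c[0] = 2×1 = 2; c[1] = 2×0 + 1×1 = 1; c[2] = 2×3 + 1×0 + 2×1 = 8; c[3] = 1×3 + 2×0 = 3; c[4] = 2×3 = 6. Result coefficients: [2, 1, 8, 3, 6] → 2 + t + 8t^2 + 3t^3 + 6t^4

2 + t + 8t^2 + 3t^3 + 6t^4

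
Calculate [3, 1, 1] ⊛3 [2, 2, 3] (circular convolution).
Use y[k] = Σ_j s[j]·t[(k-j) mod 3]. y[0] = 3×2 + 1×3 + 1×2 = 11; y[1] = 3×2 + 1×2 + 1×3 = 11; y[2] = 3×3 + 1×2 + 1×2 = 13. Result: [11, 11, 13]

[11, 11, 13]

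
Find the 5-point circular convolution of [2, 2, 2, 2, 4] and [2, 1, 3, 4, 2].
Use y[k] = Σ_j f[j]·g[(k-j) mod 5]. y[0] = 2×2 + 2×2 + 2×4 + 2×3 + 4×1 = 26; y[1] = 2×1 + 2×2 + 2×2 + 2×4 + 4×3 = 30; y[2] = 2×3 + 2×1 + 2×2 + 2×2 + 4×4 = 32; y[3] = 2×4 + 2×3 + 2×1 + 2×2 + 4×2 = 28; y[4] = 2×2 + 2×4 + 2×3 + 2×1 + 4×2 = 28. Result: [26, 30, 32, 28, 28]

[26, 30, 32, 28, 28]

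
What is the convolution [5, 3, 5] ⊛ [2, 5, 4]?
y[0] = 5×2 = 10; y[1] = 5×5 + 3×2 = 31; y[2] = 5×4 + 3×5 + 5×2 = 45; y[3] = 3×4 + 5×5 = 37; y[4] = 5×4 = 20

[10, 31, 45, 37, 20]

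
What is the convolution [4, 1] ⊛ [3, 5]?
y[0] = 4×3 = 12; y[1] = 4×5 + 1×3 = 23; y[2] = 1×5 = 5

[12, 23, 5]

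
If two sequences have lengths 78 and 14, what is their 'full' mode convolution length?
Linear/full convolution length: m + n - 1 = 78 + 14 - 1 = 91

91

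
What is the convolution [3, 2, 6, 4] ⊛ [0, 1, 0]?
y[0] = 3×0 = 0; y[1] = 3×1 + 2×0 = 3; y[2] = 3×0 + 2×1 + 6×0 = 2; y[3] = 2×0 + 6×1 + 4×0 = 6; y[4] = 6×0 + 4×1 = 4; y[5] = 4×0 = 0

[0, 3, 2, 6, 4, 0]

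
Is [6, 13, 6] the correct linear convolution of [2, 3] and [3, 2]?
Recompute linear convolution of [2, 3] and [3, 2]: y[0] = 2×3 = 6; y[1] = 2×2 + 3×3 = 13; y[2] = 3×2 = 6 → [6, 13, 6]. Given [6, 13, 6] matches, so answer: Yes

Yes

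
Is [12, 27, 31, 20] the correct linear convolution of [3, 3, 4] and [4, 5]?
Recompute linear convolution of [3, 3, 4] and [4, 5]: y[0] = 3×4 = 12; y[1] = 3×5 + 3×4 = 27; y[2] = 3×5 + 4×4 = 31; y[3] = 4×5 = 20 → [12, 27, 31, 20]. Given [12, 27, 31, 20] matches, so answer: Yes

Yes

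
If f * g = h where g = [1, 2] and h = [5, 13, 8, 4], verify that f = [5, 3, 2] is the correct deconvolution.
Forward-compute [5, 3, 2] * [1, 2]: h[0] = 5×1 = 5; h[1] = 5×2 + 3×1 = 13; h[2] = 3×2 + 2×1 = 8; h[3] = 2×2 = 4 → [5, 13, 8, 4]. Matches given h = [5, 13, 8, 4], so verified.

Verified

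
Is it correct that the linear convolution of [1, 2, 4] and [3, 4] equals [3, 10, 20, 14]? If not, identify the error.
Recompute linear convolution of [1, 2, 4] and [3, 4]: y[0] = 1×3 = 3; y[1] = 1×4 + 2×3 = 10; y[2] = 2×4 + 4×3 = 20; y[3] = 4×4 = 16 → [3, 10, 20, 16]. Compare to given [3, 10, 20, 14]: they differ at index 3: given 14, correct 16, so answer: No

No. Error at index 3: given 14, correct 16.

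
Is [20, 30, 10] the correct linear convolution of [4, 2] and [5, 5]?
Recompute linear convolution of [4, 2] and [5, 5]: y[0] = 4×5 = 20; y[1] = 4×5 + 2×5 = 30; y[2] = 2×5 = 10 → [20, 30, 10]. Given [20, 30, 10] matches, so answer: Yes

Yes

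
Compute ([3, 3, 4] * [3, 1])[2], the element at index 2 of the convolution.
Use y[k] = Σ_i a[i]·b[k-i] at k=2. y[2] = 3×1 + 4×3 = 15

15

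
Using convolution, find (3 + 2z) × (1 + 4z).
Ascending coefficients: a = [3, 2], b = [1, 4]. c[0] = 3×1 = 3; c[1] = 3×4 + 2×1 = 14; c[2] = 2×4 = 8. Result coefficients: [3, 14, 8] → 3 + 14z + 8z^2

3 + 14z + 8z^2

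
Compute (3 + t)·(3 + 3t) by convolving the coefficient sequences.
Ascending coefficients: a = [3, 1], b = [3, 3]. c[0] = 3×3 = 9; c[1] = 3×3 + 1×3 = 12; c[2] = 1×3 = 3. Result coefficients: [9, 12, 3] → 9 + 12t + 3t^2

9 + 12t + 3t^2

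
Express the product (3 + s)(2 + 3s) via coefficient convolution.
Ascending coefficients: a = [3, 1], b = [2, 3]. c[0] = 3×2 = 6; c[1] = 3×3 + 1×2 = 11; c[2] = 1×3 = 3. Result coefficients: [6, 11, 3] → 6 + 11s + 3s^2

6 + 11s + 3s^2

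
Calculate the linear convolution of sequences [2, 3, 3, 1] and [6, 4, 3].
y[0] = 2×6 = 12; y[1] = 2×4 + 3×6 = 26; y[2] = 2×3 + 3×4 + 3×6 = 36; y[3] = 3×3 + 3×4 + 1×6 = 27; y[4] = 3×3 + 1×4 = 13; y[5] = 1×3 = 3

[12, 26, 36, 27, 13, 3]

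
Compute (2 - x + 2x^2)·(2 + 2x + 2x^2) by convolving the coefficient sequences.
Ascending coefficients: a = [2, -1, 2], b = [2, 2, 2]. c[0] = 2×2 = 4; c[1] = 2×2 + -1×2 = 2; c[2] = 2×2 + -1×2 + 2×2 = 6; c[3] = -1×2 + 2×2 = 2; c[4] = 2×2 = 4. Result coefficients: [4, 2, 6, 2, 4] → 4 + 2x + 6x^2 + 2x^3 + 4x^4

4 + 2x + 6x^2 + 2x^3 + 4x^4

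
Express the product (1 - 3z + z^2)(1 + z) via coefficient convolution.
Ascending coefficients: a = [1, -3, 1], b = [1, 1]. c[0] = 1×1 = 1; c[1] = 1×1 + -3×1 = -2; c[2] = -3×1 + 1×1 = -2; c[3] = 1×1 = 1. Result coefficients: [1, -2, -2, 1] → 1 - 2z - 2z^2 + z^3

1 - 2z - 2z^2 + z^3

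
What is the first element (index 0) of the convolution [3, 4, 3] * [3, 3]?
Use y[k] = Σ_i a[i]·b[k-i] at k=0. y[0] = 3×3 = 9

9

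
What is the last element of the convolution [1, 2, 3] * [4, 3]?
Use y[k] = Σ_i a[i]·b[k-i] at k=3. y[3] = 3×3 = 9

9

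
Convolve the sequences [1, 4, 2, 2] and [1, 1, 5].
y[0] = 1×1 = 1; y[1] = 1×1 + 4×1 = 5; y[2] = 1×5 + 4×1 + 2×1 = 11; y[3] = 4×5 + 2×1 + 2×1 = 24; y[4] = 2×5 + 2×1 = 12; y[5] = 2×5 = 10

[1, 5, 11, 24, 12, 10]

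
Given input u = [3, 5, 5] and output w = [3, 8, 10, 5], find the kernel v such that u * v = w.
Output length 4 = len(u) + len(v) - 1 ⇒ len(v) = 2. Solve v forward using v[k] = (w[k] - Σ_{i≥1} u[i]·v[k-i]) / u[0]: v[0] = w[0] / u[0] = 3 / 3 = 1; v[1] = (w[1] - 5×1) / u[0] = (8 - 5×1) / 3 = 1. So v = [1, 1]. Forward-check [3, 5, 5] * [1, 1]: w[0] = 3×1 = 3; w[1] = 3×1 + 5×1 = 8; w[2] = 5×1 + 5×1 = 10; w[3] = 5×1 = 5 → [3, 8, 10, 5] ✓

[1, 1]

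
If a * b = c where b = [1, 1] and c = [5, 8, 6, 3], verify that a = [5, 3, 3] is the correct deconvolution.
Forward-compute [5, 3, 3] * [1, 1]: c[0] = 5×1 = 5; c[1] = 5×1 + 3×1 = 8; c[2] = 3×1 + 3×1 = 6; c[3] = 3×1 = 3 → [5, 8, 6, 3]. Matches given c = [5, 8, 6, 3], so verified.

Verified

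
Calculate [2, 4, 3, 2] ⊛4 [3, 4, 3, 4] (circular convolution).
Use y[k] = Σ_j x[j]·h[(k-j) mod 4]. y[0] = 2×3 + 4×4 + 3×3 + 2×4 = 39; y[1] = 2×4 + 4×3 + 3×4 + 2×3 = 38; y[2] = 2×3 + 4×4 + 3×3 + 2×4 = 39; y[3] = 2×4 + 4×3 + 3×4 + 2×3 = 38. Result: [39, 38, 39, 38]

[39, 38, 39, 38]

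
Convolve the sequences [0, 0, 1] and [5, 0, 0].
y[0] = 0×5 = 0; y[1] = 0×0 + 0×5 = 0; y[2] = 0×0 + 0×0 + 1×5 = 5; y[3] = 0×0 + 1×0 = 0; y[4] = 1×0 = 0

[0, 0, 5, 0, 0]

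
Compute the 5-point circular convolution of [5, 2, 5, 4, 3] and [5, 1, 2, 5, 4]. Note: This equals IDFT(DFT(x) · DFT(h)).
Either evaluate y[k] = Σ_j x[j]·h[(k-j) mod 5] directly, or use IDFT(DFT(x) · DFT(h)). y[0] = 5×5 + 2×4 + 5×5 + 4×2 + 3×1 = 69; y[1] = 5×1 + 2×5 + 5×4 + 4×5 + 3×2 = 61; y[2] = 5×2 + 2×1 + 5×5 + 4×4 + 3×5 = 68; y[3] = 5×5 + 2×2 + 5×1 + 4×5 + 3×4 = 66; y[4] = 5×4 + 2×5 + 5×2 + 4×1 + 3×5 = 59. Result: [69, 61, 68, 66, 59]

[69, 61, 68, 66, 59]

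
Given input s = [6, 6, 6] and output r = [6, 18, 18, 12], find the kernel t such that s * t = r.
Output length 4 = len(s) + len(t) - 1 ⇒ len(t) = 2. Solve t forward using t[k] = (r[k] - Σ_{i≥1} s[i]·t[k-i]) / s[0]: t[0] = r[0] / s[0] = 6 / 6 = 1; t[1] = (r[1] - 6×1) / s[0] = (18 - 6×1) / 6 = 2. So t = [1, 2]. Forward-check [6, 6, 6] * [1, 2]: r[0] = 6×1 = 6; r[1] = 6×2 + 6×1 = 18; r[2] = 6×2 + 6×1 = 18; r[3] = 6×2 = 12 → [6, 18, 18, 12] ✓

[1, 2]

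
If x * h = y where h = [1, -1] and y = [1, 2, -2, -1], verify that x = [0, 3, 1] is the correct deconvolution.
Forward-compute [0, 3, 1] * [1, -1]: y[0] = 0×1 = 0; y[1] = 0×-1 + 3×1 = 3; y[2] = 3×-1 + 1×1 = -2; y[3] = 1×-1 = -1 → [0, 3, -2, -1]. Does not match given y = [1, 2, -2, -1].

Not verified. [0, 3, 1] * [1, -1] = [0, 3, -2, -1], which differs from [1, 2, -2, -1] at index 0.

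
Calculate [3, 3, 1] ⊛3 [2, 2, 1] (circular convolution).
Use y[k] = Σ_j u[j]·v[(k-j) mod 3]. y[0] = 3×2 + 3×1 + 1×2 = 11; y[1] = 3×2 + 3×2 + 1×1 = 13; y[2] = 3×1 + 3×2 + 1×2 = 11. Result: [11, 13, 11]

[11, 13, 11]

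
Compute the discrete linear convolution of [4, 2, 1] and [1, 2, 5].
y[0] = 4×1 = 4; y[1] = 4×2 + 2×1 = 10; y[2] = 4×5 + 2×2 + 1×1 = 25; y[3] = 2×5 + 1×2 = 12; y[4] = 1×5 = 5

[4, 10, 25, 12, 5]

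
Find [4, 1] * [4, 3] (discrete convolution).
y[0] = 4×4 = 16; y[1] = 4×3 + 1×4 = 16; y[2] = 1×3 = 3

[16, 16, 3]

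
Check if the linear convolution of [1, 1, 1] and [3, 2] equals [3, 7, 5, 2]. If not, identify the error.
Recompute linear convolution of [1, 1, 1] and [3, 2]: y[0] = 1×3 = 3; y[1] = 1×2 + 1×3 = 5; y[2] = 1×2 + 1×3 = 5; y[3] = 1×2 = 2 → [3, 5, 5, 2]. Compare to given [3, 7, 5, 2]: they differ at index 1: given 7, correct 5, so answer: No

No. Error at index 1: given 7, correct 5.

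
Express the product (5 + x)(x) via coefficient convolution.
Ascending coefficients: a = [5, 1], b = [0, 1]. c[0] = 5×0 = 0; c[1] = 5×1 + 1×0 = 5; c[2] = 1×1 = 1. Result coefficients: [0, 5, 1] → 5x + x^2

5x + x^2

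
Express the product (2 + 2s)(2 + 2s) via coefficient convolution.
Ascending coefficients: a = [2, 2], b = [2, 2]. c[0] = 2×2 = 4; c[1] = 2×2 + 2×2 = 8; c[2] = 2×2 = 4. Result coefficients: [4, 8, 4] → 4 + 8s + 4s^2

4 + 8s + 4s^2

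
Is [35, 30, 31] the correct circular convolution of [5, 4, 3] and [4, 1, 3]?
Recompute circular convolution of [5, 4, 3] and [4, 1, 3]: y[0] = 5×4 + 4×3 + 3×1 = 35; y[1] = 5×1 + 4×4 + 3×3 = 30; y[2] = 5×3 + 4×1 + 3×4 = 31 → [35, 30, 31]. Given [35, 30, 31] matches, so answer: Yes

Yes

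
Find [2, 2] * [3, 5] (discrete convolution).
y[0] = 2×3 = 6; y[1] = 2×5 + 2×3 = 16; y[2] = 2×5 = 10

[6, 16, 10]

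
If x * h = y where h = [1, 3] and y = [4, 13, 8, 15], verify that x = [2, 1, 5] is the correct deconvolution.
Forward-compute [2, 1, 5] * [1, 3]: y[0] = 2×1 = 2; y[1] = 2×3 + 1×1 = 7; y[2] = 1×3 + 5×1 = 8; y[3] = 5×3 = 15 → [2, 7, 8, 15]. Does not match given y = [4, 13, 8, 15].

Not verified. [2, 1, 5] * [1, 3] = [2, 7, 8, 15], which differs from [4, 13, 8, 15] at index 0.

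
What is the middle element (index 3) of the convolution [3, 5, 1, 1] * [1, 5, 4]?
Use y[k] = Σ_i a[i]·b[k-i] at k=3. y[3] = 5×4 + 1×5 + 1×1 = 26

26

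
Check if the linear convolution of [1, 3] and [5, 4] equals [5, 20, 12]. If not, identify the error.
Recompute linear convolution of [1, 3] and [5, 4]: y[0] = 1×5 = 5; y[1] = 1×4 + 3×5 = 19; y[2] = 3×4 = 12 → [5, 19, 12]. Compare to given [5, 20, 12]: they differ at index 1: given 20, correct 19, so answer: No

No. Error at index 1: given 20, correct 19.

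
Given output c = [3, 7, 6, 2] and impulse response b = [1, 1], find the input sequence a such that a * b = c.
Deconvolve c=[3, 7, 6, 2] by b=[1, 1]. Since b[0]=1, solve forward: a[0] = c[0] / 1 = 3; a[1] = (c[1] - 3×1) / 1 = 4; a[2] = (c[2] - 4×1) / 1 = 2. So a = [3, 4, 2]. Check by forward convolution: c[0] = 3×1 = 3; c[1] = 3×1 + 4×1 = 7; c[2] = 4×1 + 2×1 = 6; c[3] = 2×1 = 2

[3, 4, 2]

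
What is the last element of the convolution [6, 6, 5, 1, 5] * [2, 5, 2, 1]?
Use y[k] = Σ_i a[i]·b[k-i] at k=7. y[7] = 5×1 = 5

5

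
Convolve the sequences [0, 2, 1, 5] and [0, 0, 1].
y[0] = 0×0 = 0; y[1] = 0×0 + 2×0 = 0; y[2] = 0×1 + 2×0 + 1×0 = 0; y[3] = 2×1 + 1×0 + 5×0 = 2; y[4] = 1×1 + 5×0 = 1; y[5] = 5×1 = 5

[0, 0, 0, 2, 1, 5]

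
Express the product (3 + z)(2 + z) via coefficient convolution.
Ascending coefficients: a = [3, 1], b = [2, 1]. c[0] = 3×2 = 6; c[1] = 3×1 + 1×2 = 5; c[2] = 1×1 = 1. Result coefficients: [6, 5, 1] → 6 + 5z + z^2

6 + 5z + z^2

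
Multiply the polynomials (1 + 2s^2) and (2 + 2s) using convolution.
Ascending coefficients: a = [1, 0, 2], b = [2, 2]. c[0] = 1×2 = 2; c[1] = 1×2 + 0×2 = 2; c[2] = 0×2 + 2×2 = 4; c[3] = 2×2 = 4. Result coefficients: [2, 2, 4, 4] → 2 + 2s + 4s^2 + 4s^3

2 + 2s + 4s^2 + 4s^3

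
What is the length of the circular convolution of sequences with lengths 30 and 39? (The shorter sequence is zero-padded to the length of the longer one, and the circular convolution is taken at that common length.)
Circular convolution (zero-padding the shorter input) has length max(m, n) = max(30, 39) = 39

39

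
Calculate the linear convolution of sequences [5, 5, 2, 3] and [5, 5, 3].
y[0] = 5×5 = 25; y[1] = 5×5 + 5×5 = 50; y[2] = 5×3 + 5×5 + 2×5 = 50; y[3] = 5×3 + 2×5 + 3×5 = 40; y[4] = 2×3 + 3×5 = 21; y[5] = 3×3 = 9

[25, 50, 50, 40, 21, 9]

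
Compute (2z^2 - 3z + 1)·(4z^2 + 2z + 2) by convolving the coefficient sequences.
Ascending coefficients: a = [1, -3, 2], b = [2, 2, 4]. c[0] = 1×2 = 2; c[1] = 1×2 + -3×2 = -4; c[2] = 1×4 + -3×2 + 2×2 = 2; c[3] = -3×4 + 2×2 = -8; c[4] = 2×4 = 8. Result coefficients: [2, -4, 2, -8, 8] → 8z^4 - 8z^3 + 2z^2 - 4z + 2

8z^4 - 8z^3 + 2z^2 - 4z + 2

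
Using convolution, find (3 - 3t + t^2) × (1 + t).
Ascending coefficients: a = [3, -3, 1], b = [1, 1]. c[0] = 3×1 = 3; c[1] = 3×1 + -3×1 = 0; c[2] = -3×1 + 1×1 = -2; c[3] = 1×1 = 1. Result coefficients: [3, 0, -2, 1] → 3 - 2t^2 + t^3

3 - 2t^2 + t^3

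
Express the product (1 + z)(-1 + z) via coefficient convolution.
Ascending coefficients: a = [1, 1], b = [-1, 1]. c[0] = 1×-1 = -1; c[1] = 1×1 + 1×-1 = 0; c[2] = 1×1 = 1. Result coefficients: [-1, 0, 1] → -1 + z^2

-1 + z^2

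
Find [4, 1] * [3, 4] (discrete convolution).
y[0] = 4×3 = 12; y[1] = 4×4 + 1×3 = 19; y[2] = 1×4 = 4

[12, 19, 4]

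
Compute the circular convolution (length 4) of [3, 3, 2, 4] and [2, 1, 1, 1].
Use y[k] = Σ_j u[j]·v[(k-j) mod 4]. y[0] = 3×2 + 3×1 + 2×1 + 4×1 = 15; y[1] = 3×1 + 3×2 + 2×1 + 4×1 = 15; y[2] = 3×1 + 3×1 + 2×2 + 4×1 = 14; y[3] = 3×1 + 3×1 + 2×1 + 4×2 = 16. Result: [15, 15, 14, 16]

[15, 15, 14, 16]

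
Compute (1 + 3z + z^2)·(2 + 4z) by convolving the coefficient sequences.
Ascending coefficients: a = [1, 3, 1], b = [2, 4]. c[0] = 1×2 = 2; c[1] = 1×4 + 3×2 = 10; c[2] = 3×4 + 1×2 = 14; c[3] = 1×4 = 4. Result coefficients: [2, 10, 14, 4] → 2 + 10z + 14z^2 + 4z^3

2 + 10z + 14z^2 + 4z^3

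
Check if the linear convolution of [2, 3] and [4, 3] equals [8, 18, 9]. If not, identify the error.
Recompute linear convolution of [2, 3] and [4, 3]: y[0] = 2×4 = 8; y[1] = 2×3 + 3×4 = 18; y[2] = 3×3 = 9 → [8, 18, 9]. Given [8, 18, 9] matches, so answer: Yes

Yes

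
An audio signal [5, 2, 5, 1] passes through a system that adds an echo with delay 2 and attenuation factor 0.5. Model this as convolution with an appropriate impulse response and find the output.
Direct-path + delayed-attenuated-path model → impulse response h = [1, 0, 0.5] (1 at lag 0, 0.5 at lag 2). Output y[n] = x[n] + 0.5·x[n - 2] (with x[n] = 0 outside 0..3): y[0] = 5 + 0.5×0 = 5; y[1] = 2 + 0.5×0 = 2; y[2] = 5 + 0.5×5 = 7.5; y[3] = 1 + 0.5×2 = 2.0; y[4] = 0 + 0.5×5 = 2.5; y[5] = 0 + 0.5×1 = 0.5. So y = [5, 2, 7.5, 2.0, 2.5, 0.5]

[5, 2, 7.5, 2.0, 2.5, 0.5]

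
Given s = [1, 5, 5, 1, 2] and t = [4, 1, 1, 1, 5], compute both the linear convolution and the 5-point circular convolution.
Linear: y_lin[0] = 1×4 = 4; y_lin[1] = 1×1 + 5×4 = 21; y_lin[2] = 1×1 + 5×1 + 5×4 = 26; y_lin[3] = 1×1 + 5×1 + 5×1 + 1×4 = 15; y_lin[4] = 1×5 + 5×1 + 5×1 + 1×1 + 2×4 = 24; y_lin[5] = 5×5 + 5×1 + 1×1 + 2×1 = 33; y_lin[6] = 5×5 + 1×1 + 2×1 = 28; y_lin[7] = 1×5 + 2×1 = 7; y_lin[8] = 2×5 = 10 → [4, 21, 26, 15, 24, 33, 28, 7, 10]. Circular (length 5): y[0] = 1×4 + 5×5 + 5×1 + 1×1 + 2×1 = 37; y[1] = 1×1 + 5×4 + 5×5 + 1×1 + 2×1 = 49; y[2] = 1×1 + 5×1 + 5×4 + 1×5 + 2×1 = 33; y[3] = 1×1 + 5×1 + 5×1 + 1×4 + 2×5 = 25; y[4] = 1×5 + 5×1 + 5×1 + 1×1 + 2×4 = 24 → [37, 49, 33, 25, 24]

Linear: [4, 21, 26, 15, 24, 33, 28, 7, 10], Circular: [37, 49, 33, 25, 24]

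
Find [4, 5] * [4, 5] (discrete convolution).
y[0] = 4×4 = 16; y[1] = 4×5 + 5×4 = 40; y[2] = 5×5 = 25

[16, 40, 25]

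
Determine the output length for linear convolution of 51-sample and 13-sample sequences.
Linear/full convolution length: m + n - 1 = 51 + 13 - 1 = 63

63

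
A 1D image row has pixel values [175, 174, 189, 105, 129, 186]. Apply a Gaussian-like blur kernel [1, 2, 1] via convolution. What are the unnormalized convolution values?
Convolve image row [175, 174, 189, 105, 129, 186] with kernel [1, 2, 1]: y[0] = 175×1 = 175; y[1] = 175×2 + 174×1 = 524; y[2] = 175×1 + 174×2 + 189×1 = 712; y[3] = 174×1 + 189×2 + 105×1 = 657; y[4] = 189×1 + 105×2 + 129×1 = 528; y[5] = 105×1 + 129×2 + 186×1 = 549; y[6] = 129×1 + 186×2 = 501; y[7] = 186×1 = 186 → [175, 524, 712, 657, 528, 549, 501, 186]. Normalization factor = sum(kernel) = 4.

[175, 524, 712, 657, 528, 549, 501, 186]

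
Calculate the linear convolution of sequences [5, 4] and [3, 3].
y[0] = 5×3 = 15; y[1] = 5×3 + 4×3 = 27; y[2] = 4×3 = 12

[15, 27, 12]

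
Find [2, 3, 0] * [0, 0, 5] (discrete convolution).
y[0] = 2×0 = 0; y[1] = 2×0 + 3×0 = 0; y[2] = 2×5 + 3×0 + 0×0 = 10; y[3] = 3×5 + 0×0 = 15; y[4] = 0×5 = 0

[0, 0, 10, 15, 0]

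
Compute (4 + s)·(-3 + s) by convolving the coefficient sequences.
Ascending coefficients: a = [4, 1], b = [-3, 1]. c[0] = 4×-3 = -12; c[1] = 4×1 + 1×-3 = 1; c[2] = 1×1 = 1. Result coefficients: [-12, 1, 1] → -12 + s + s^2

-12 + s + s^2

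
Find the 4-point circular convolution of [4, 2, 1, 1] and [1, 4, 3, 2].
Use y[k] = Σ_j u[j]·v[(k-j) mod 4]. y[0] = 4×1 + 2×2 + 1×3 + 1×4 = 15; y[1] = 4×4 + 2×1 + 1×2 + 1×3 = 23; y[2] = 4×3 + 2×4 + 1×1 + 1×2 = 23; y[3] = 4×2 + 2×3 + 1×4 + 1×1 = 19. Result: [15, 23, 23, 19]

[15, 23, 23, 19]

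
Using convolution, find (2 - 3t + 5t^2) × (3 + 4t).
Ascending coefficients: a = [2, -3, 5], b = [3, 4]. c[0] = 2×3 = 6; c[1] = 2×4 + -3×3 = -1; c[2] = -3×4 + 5×3 = 3; c[3] = 5×4 = 20. Result coefficients: [6, -1, 3, 20] → 6 - t + 3t^2 + 20t^3

6 - t + 3t^2 + 20t^3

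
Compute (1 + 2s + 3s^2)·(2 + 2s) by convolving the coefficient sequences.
Ascending coefficients: a = [1, 2, 3], b = [2, 2]. c[0] = 1×2 = 2; c[1] = 1×2 + 2×2 = 6; c[2] = 2×2 + 3×2 = 10; c[3] = 3×2 = 6. Result coefficients: [2, 6, 10, 6] → 2 + 6s + 10s^2 + 6s^3

2 + 6s + 10s^2 + 6s^3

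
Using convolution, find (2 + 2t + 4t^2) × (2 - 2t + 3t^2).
Ascending coefficients: a = [2, 2, 4], b = [2, -2, 3]. c[0] = 2×2 = 4; c[1] = 2×-2 + 2×2 = 0; c[2] = 2×3 + 2×-2 + 4×2 = 10; c[3] = 2×3 + 4×-2 = -2; c[4] = 4×3 = 12. Result coefficients: [4, 0, 10, -2, 12] → 4 + 10t^2 - 2t^3 + 12t^4

4 + 10t^2 - 2t^3 + 12t^4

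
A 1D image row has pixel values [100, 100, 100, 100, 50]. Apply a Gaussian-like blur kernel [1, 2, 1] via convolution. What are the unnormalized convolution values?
Convolve image row [100, 100, 100, 100, 50] with kernel [1, 2, 1]: y[0] = 100×1 = 100; y[1] = 100×2 + 100×1 = 300; y[2] = 100×1 + 100×2 + 100×1 = 400; y[3] = 100×1 + 100×2 + 100×1 = 400; y[4] = 100×1 + 100×2 + 50×1 = 350; y[5] = 100×1 + 50×2 = 200; y[6] = 50×1 = 50 → [100, 300, 400, 400, 350, 200, 50]. Normalization factor = sum(kernel) = 4.

[100, 300, 400, 400, 350, 200, 50]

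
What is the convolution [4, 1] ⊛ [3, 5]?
y[0] = 4×3 = 12; y[1] = 4×5 + 1×3 = 23; y[2] = 1×5 = 5

[12, 23, 5]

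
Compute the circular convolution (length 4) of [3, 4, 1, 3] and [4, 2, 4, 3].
Use y[k] = Σ_j x[j]·h[(k-j) mod 4]. y[0] = 3×4 + 4×3 + 1×4 + 3×2 = 34; y[1] = 3×2 + 4×4 + 1×3 + 3×4 = 37; y[2] = 3×4 + 4×2 + 1×4 + 3×3 = 33; y[3] = 3×3 + 4×4 + 1×2 + 3×4 = 39. Result: [34, 37, 33, 39]

[34, 37, 33, 39]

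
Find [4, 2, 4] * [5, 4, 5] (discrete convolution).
y[0] = 4×5 = 20; y[1] = 4×4 + 2×5 = 26; y[2] = 4×5 + 2×4 + 4×5 = 48; y[3] = 2×5 + 4×4 = 26; y[4] = 4×5 = 20

[20, 26, 48, 26, 20]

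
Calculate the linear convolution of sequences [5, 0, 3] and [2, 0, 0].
y[0] = 5×2 = 10; y[1] = 5×0 + 0×2 = 0; y[2] = 5×0 + 0×0 + 3×2 = 6; y[3] = 0×0 + 3×0 = 0; y[4] = 3×0 = 0

[10, 0, 6, 0, 0]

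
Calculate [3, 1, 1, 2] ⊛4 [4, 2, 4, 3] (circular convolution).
Use y[k] = Σ_j a[j]·b[(k-j) mod 4]. y[0] = 3×4 + 1×3 + 1×4 + 2×2 = 23; y[1] = 3×2 + 1×4 + 1×3 + 2×4 = 21; y[2] = 3×4 + 1×2 + 1×4 + 2×3 = 24; y[3] = 3×3 + 1×4 + 1×2 + 2×4 = 23. Result: [23, 21, 24, 23]

[23, 21, 24, 23]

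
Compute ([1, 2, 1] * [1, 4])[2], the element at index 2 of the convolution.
Use y[k] = Σ_i a[i]·b[k-i] at k=2. y[2] = 2×4 + 1×1 = 9

9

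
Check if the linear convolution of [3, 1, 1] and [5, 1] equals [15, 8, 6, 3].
Recompute linear convolution of [3, 1, 1] and [5, 1]: y[0] = 3×5 = 15; y[1] = 3×1 + 1×5 = 8; y[2] = 1×1 + 1×5 = 6; y[3] = 1×1 = 1 → [15, 8, 6, 1]. Compare to given [15, 8, 6, 3]: they differ at index 3: given 3, correct 1, so answer: No

No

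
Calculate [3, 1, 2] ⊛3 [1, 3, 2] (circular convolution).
Use y[k] = Σ_j f[j]·g[(k-j) mod 3]. y[0] = 3×1 + 1×2 + 2×3 = 11; y[1] = 3×3 + 1×1 + 2×2 = 14; y[2] = 3×2 + 1×3 + 2×1 = 11. Result: [11, 14, 11]

[11, 14, 11]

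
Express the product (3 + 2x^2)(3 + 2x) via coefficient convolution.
Ascending coefficients: a = [3, 0, 2], b = [3, 2]. c[0] = 3×3 = 9; c[1] = 3×2 + 0×3 = 6; c[2] = 0×2 + 2×3 = 6; c[3] = 2×2 = 4. Result coefficients: [9, 6, 6, 4] → 9 + 6x + 6x^2 + 4x^3

9 + 6x + 6x^2 + 4x^3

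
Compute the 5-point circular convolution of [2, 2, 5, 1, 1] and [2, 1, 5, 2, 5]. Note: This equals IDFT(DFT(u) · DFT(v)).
Either evaluate y[k] = Σ_j u[j]·v[(k-j) mod 5] directly, or use IDFT(DFT(u) · DFT(v)). y[0] = 2×2 + 2×5 + 5×2 + 1×5 + 1×1 = 30; y[1] = 2×1 + 2×2 + 5×5 + 1×2 + 1×5 = 38; y[2] = 2×5 + 2×1 + 5×2 + 1×5 + 1×2 = 29; y[3] = 2×2 + 2×5 + 5×1 + 1×2 + 1×5 = 26; y[4] = 2×5 + 2×2 + 5×5 + 1×1 + 1×2 = 42. Result: [30, 38, 29, 26, 42]

[30, 38, 29, 26, 42]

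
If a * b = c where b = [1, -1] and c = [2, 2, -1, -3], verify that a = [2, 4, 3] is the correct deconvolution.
Forward-compute [2, 4, 3] * [1, -1]: c[0] = 2×1 = 2; c[1] = 2×-1 + 4×1 = 2; c[2] = 4×-1 + 3×1 = -1; c[3] = 3×-1 = -3 → [2, 2, -1, -3]. Matches given c = [2, 2, -1, -3], so verified.

Verified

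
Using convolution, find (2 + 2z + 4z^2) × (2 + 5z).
Ascending coefficients: a = [2, 2, 4], b = [2, 5]. c[0] = 2×2 = 4; c[1] = 2×5 + 2×2 = 14; c[2] = 2×5 + 4×2 = 18; c[3] = 4×5 = 20. Result coefficients: [4, 14, 18, 20] → 4 + 14z + 18z^2 + 20z^3

4 + 14z + 18z^2 + 20z^3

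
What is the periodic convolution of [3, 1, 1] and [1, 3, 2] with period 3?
Use y[k] = Σ_j a[j]·b[(k-j) mod 3]. y[0] = 3×1 + 1×2 + 1×3 = 8; y[1] = 3×3 + 1×1 + 1×2 = 12; y[2] = 3×2 + 1×3 + 1×1 = 10. Result: [8, 12, 10]

[8, 12, 10]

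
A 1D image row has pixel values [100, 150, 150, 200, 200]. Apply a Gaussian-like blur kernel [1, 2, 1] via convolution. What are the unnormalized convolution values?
Convolve image row [100, 150, 150, 200, 200] with kernel [1, 2, 1]: y[0] = 100×1 = 100; y[1] = 100×2 + 150×1 = 350; y[2] = 100×1 + 150×2 + 150×1 = 550; y[3] = 150×1 + 150×2 + 200×1 = 650; y[4] = 150×1 + 200×2 + 200×1 = 750; y[5] = 200×1 + 200×2 = 600; y[6] = 200×1 = 200 → [100, 350, 550, 650, 750, 600, 200]. Normalization factor = sum(kernel) = 4.

[100, 350, 550, 650, 750, 600, 200]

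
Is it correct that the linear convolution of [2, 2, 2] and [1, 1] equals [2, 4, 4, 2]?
Recompute linear convolution of [2, 2, 2] and [1, 1]: y[0] = 2×1 = 2; y[1] = 2×1 + 2×1 = 4; y[2] = 2×1 + 2×1 = 4; y[3] = 2×1 = 2 → [2, 4, 4, 2]. Given [2, 4, 4, 2] matches, so answer: Yes

Yes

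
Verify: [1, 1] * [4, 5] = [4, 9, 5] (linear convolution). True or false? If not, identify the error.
Recompute linear convolution of [1, 1] and [4, 5]: y[0] = 1×4 = 4; y[1] = 1×5 + 1×4 = 9; y[2] = 1×5 = 5 → [4, 9, 5]. Given [4, 9, 5] matches, so answer: Yes

Yes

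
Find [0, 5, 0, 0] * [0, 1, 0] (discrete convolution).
y[0] = 0×0 = 0; y[1] = 0×1 + 5×0 = 0; y[2] = 0×0 + 5×1 + 0×0 = 5; y[3] = 5×0 + 0×1 + 0×0 = 0; y[4] = 0×0 + 0×1 = 0; y[5] = 0×0 = 0

[0, 0, 5, 0, 0, 0]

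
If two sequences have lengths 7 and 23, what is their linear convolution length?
Linear/full convolution length: m + n - 1 = 7 + 23 - 1 = 29

29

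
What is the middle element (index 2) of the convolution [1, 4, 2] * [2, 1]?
Use y[k] = Σ_i a[i]·b[k-i] at k=2. y[2] = 4×1 + 2×2 = 8

8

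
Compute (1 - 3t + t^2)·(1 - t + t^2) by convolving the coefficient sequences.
Ascending coefficients: a = [1, -3, 1], b = [1, -1, 1]. c[0] = 1×1 = 1; c[1] = 1×-1 + -3×1 = -4; c[2] = 1×1 + -3×-1 + 1×1 = 5; c[3] = -3×1 + 1×-1 = -4; c[4] = 1×1 = 1. Result coefficients: [1, -4, 5, -4, 1] → 1 - 4t + 5t^2 - 4t^3 + t^4

1 - 4t + 5t^2 - 4t^3 + t^4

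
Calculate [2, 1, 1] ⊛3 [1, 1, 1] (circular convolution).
Use y[k] = Σ_j x[j]·h[(k-j) mod 3]. y[0] = 2×1 + 1×1 + 1×1 = 4; y[1] = 2×1 + 1×1 + 1×1 = 4; y[2] = 2×1 + 1×1 + 1×1 = 4. Result: [4, 4, 4]

[4, 4, 4]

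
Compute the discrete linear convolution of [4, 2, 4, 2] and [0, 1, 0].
y[0] = 4×0 = 0; y[1] = 4×1 + 2×0 = 4; y[2] = 4×0 + 2×1 + 4×0 = 2; y[3] = 2×0 + 4×1 + 2×0 = 4; y[4] = 4×0 + 2×1 = 2; y[5] = 2×0 = 0

[0, 4, 2, 4, 2, 0]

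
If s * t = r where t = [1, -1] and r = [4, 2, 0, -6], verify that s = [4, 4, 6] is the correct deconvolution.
Forward-compute [4, 4, 6] * [1, -1]: r[0] = 4×1 = 4; r[1] = 4×-1 + 4×1 = 0; r[2] = 4×-1 + 6×1 = 2; r[3] = 6×-1 = -6 → [4, 0, 2, -6]. Does not match given r = [4, 2, 0, -6].

Not verified. [4, 4, 6] * [1, -1] = [4, 0, 2, -6], which differs from [4, 2, 0, -6] at index 1.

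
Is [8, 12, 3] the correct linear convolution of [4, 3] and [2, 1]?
Recompute linear convolution of [4, 3] and [2, 1]: y[0] = 4×2 = 8; y[1] = 4×1 + 3×2 = 10; y[2] = 3×1 = 3 → [8, 10, 3]. Compare to given [8, 12, 3]: they differ at index 1: given 12, correct 10, so answer: No

No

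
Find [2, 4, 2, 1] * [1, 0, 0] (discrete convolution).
y[0] = 2×1 = 2; y[1] = 2×0 + 4×1 = 4; y[2] = 2×0 + 4×0 + 2×1 = 2; y[3] = 4×0 + 2×0 + 1×1 = 1; y[4] = 2×0 + 1×0 = 0; y[5] = 1×0 = 0

[2, 4, 2, 1, 0, 0]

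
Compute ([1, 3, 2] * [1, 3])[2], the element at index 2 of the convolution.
Use y[k] = Σ_i a[i]·b[k-i] at k=2. y[2] = 3×3 + 2×1 = 11

11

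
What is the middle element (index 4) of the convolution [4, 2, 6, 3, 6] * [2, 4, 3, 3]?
Use y[k] = Σ_i a[i]·b[k-i] at k=4. y[4] = 2×3 + 6×3 + 3×4 + 6×2 = 48

48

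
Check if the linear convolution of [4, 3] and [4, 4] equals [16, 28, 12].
Recompute linear convolution of [4, 3] and [4, 4]: y[0] = 4×4 = 16; y[1] = 4×4 + 3×4 = 28; y[2] = 3×4 = 12 → [16, 28, 12]. Given [16, 28, 12] matches, so answer: Yes

Yes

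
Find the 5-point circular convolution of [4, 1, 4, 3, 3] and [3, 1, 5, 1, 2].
Use y[k] = Σ_j s[j]·t[(k-j) mod 5]. y[0] = 4×3 + 1×2 + 4×1 + 3×5 + 3×1 = 36; y[1] = 4×1 + 1×3 + 4×2 + 3×1 + 3×5 = 33; y[2] = 4×5 + 1×1 + 4×3 + 3×2 + 3×1 = 42; y[3] = 4×1 + 1×5 + 4×1 + 3×3 + 3×2 = 28; y[4] = 4×2 + 1×1 + 4×5 + 3×1 + 3×3 = 41. Result: [36, 33, 42, 28, 41]

[36, 33, 42, 28, 41]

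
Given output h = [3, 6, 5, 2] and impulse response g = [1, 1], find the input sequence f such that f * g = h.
Deconvolve h=[3, 6, 5, 2] by g=[1, 1]. Since g[0]=1, solve forward: f[0] = h[0] / 1 = 3; f[1] = (h[1] - 3×1) / 1 = 3; f[2] = (h[2] - 3×1) / 1 = 2. So f = [3, 3, 2]. Check by forward convolution: h[0] = 3×1 = 3; h[1] = 3×1 + 3×1 = 6; h[2] = 3×1 + 2×1 = 5; h[3] = 2×1 = 2

[3, 3, 2]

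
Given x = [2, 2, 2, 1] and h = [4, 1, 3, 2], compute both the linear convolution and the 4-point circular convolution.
Linear: y_lin[0] = 2×4 = 8; y_lin[1] = 2×1 + 2×4 = 10; y_lin[2] = 2×3 + 2×1 + 2×4 = 16; y_lin[3] = 2×2 + 2×3 + 2×1 + 1×4 = 16; y_lin[4] = 2×2 + 2×3 + 1×1 = 11; y_lin[5] = 2×2 + 1×3 = 7; y_lin[6] = 1×2 = 2 → [8, 10, 16, 16, 11, 7, 2]. Circular (length 4): y[0] = 2×4 + 2×2 + 2×3 + 1×1 = 19; y[1] = 2×1 + 2×4 + 2×2 + 1×3 = 17; y[2] = 2×3 + 2×1 + 2×4 + 1×2 = 18; y[3] = 2×2 + 2×3 + 2×1 + 1×4 = 16 → [19, 17, 18, 16]

Linear: [8, 10, 16, 16, 11, 7, 2], Circular: [19, 17, 18, 16]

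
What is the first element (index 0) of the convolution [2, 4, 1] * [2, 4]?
Use y[k] = Σ_i a[i]·b[k-i] at k=0. y[0] = 2×2 = 4

4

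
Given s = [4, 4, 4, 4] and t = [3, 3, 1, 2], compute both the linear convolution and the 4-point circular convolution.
Linear: y_lin[0] = 4×3 = 12; y_lin[1] = 4×3 + 4×3 = 24; y_lin[2] = 4×1 + 4×3 + 4×3 = 28; y_lin[3] = 4×2 + 4×1 + 4×3 + 4×3 = 36; y_lin[4] = 4×2 + 4×1 + 4×3 = 24; y_lin[5] = 4×2 + 4×1 = 12; y_lin[6] = 4×2 = 8 → [12, 24, 28, 36, 24, 12, 8]. Circular (length 4): y[0] = 4×3 + 4×2 + 4×1 + 4×3 = 36; y[1] = 4×3 + 4×3 + 4×2 + 4×1 = 36; y[2] = 4×1 + 4×3 + 4×3 + 4×2 = 36; y[3] = 4×2 + 4×1 + 4×3 + 4×3 = 36 → [36, 36, 36, 36]

Linear: [12, 24, 28, 36, 24, 12, 8], Circular: [36, 36, 36, 36]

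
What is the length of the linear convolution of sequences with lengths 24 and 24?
Linear/full convolution length: m + n - 1 = 24 + 24 - 1 = 47

47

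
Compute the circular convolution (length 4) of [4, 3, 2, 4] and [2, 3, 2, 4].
Use y[k] = Σ_j s[j]·t[(k-j) mod 4]. y[0] = 4×2 + 3×4 + 2×2 + 4×3 = 36; y[1] = 4×3 + 3×2 + 2×4 + 4×2 = 34; y[2] = 4×2 + 3×3 + 2×2 + 4×4 = 37; y[3] = 4×4 + 3×2 + 2×3 + 4×2 = 36. Result: [36, 34, 37, 36]

[36, 34, 37, 36]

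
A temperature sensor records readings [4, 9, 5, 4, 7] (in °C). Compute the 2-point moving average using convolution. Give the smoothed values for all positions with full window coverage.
2-point moving average kernel = [1, 1]. Apply in 'valid' mode (full window coverage): avg[0] = (4 + 9) / 2 = 6.5; avg[1] = (9 + 5) / 2 = 7.0; avg[2] = (5 + 4) / 2 = 4.5; avg[3] = (4 + 7) / 2 = 5.5. Smoothed values: [6.5, 7.0, 4.5, 5.5]

[6.5, 7.0, 4.5, 5.5]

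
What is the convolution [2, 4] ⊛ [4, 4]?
y[0] = 2×4 = 8; y[1] = 2×4 + 4×4 = 24; y[2] = 4×4 = 16

[8, 24, 16]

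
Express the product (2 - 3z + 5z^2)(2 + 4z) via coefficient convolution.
Ascending coefficients: a = [2, -3, 5], b = [2, 4]. c[0] = 2×2 = 4; c[1] = 2×4 + -3×2 = 2; c[2] = -3×4 + 5×2 = -2; c[3] = 5×4 = 20. Result coefficients: [4, 2, -2, 20] → 4 + 2z - 2z^2 + 20z^3

4 + 2z - 2z^2 + 20z^3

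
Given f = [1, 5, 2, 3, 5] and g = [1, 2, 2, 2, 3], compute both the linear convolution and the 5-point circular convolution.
Linear: y_lin[0] = 1×1 = 1; y_lin[1] = 1×2 + 5×1 = 7; y_lin[2] = 1×2 + 5×2 + 2×1 = 14; y_lin[3] = 1×2 + 5×2 + 2×2 + 3×1 = 19; y_lin[4] = 1×3 + 5×2 + 2×2 + 3×2 + 5×1 = 28; y_lin[5] = 5×3 + 2×2 + 3×2 + 5×2 = 35; y_lin[6] = 2×3 + 3×2 + 5×2 = 22; y_lin[7] = 3×3 + 5×2 = 19; y_lin[8] = 5×3 = 15 → [1, 7, 14, 19, 28, 35, 22, 19, 15]. Circular (length 5): y[0] = 1×1 + 5×3 + 2×2 + 3×2 + 5×2 = 36; y[1] = 1×2 + 5×1 + 2×3 + 3×2 + 5×2 = 29; y[2] = 1×2 + 5×2 + 2×1 + 3×3 + 5×2 = 33; y[3] = 1×2 + 5×2 + 2×2 + 3×1 + 5×3 = 34; y[4] = 1×3 + 5×2 + 2×2 + 3×2 + 5×1 = 28 → [36, 29, 33, 34, 28]

Linear: [1, 7, 14, 19, 28, 35, 22, 19, 15], Circular: [36, 29, 33, 34, 28]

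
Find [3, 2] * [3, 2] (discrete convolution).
y[0] = 3×3 = 9; y[1] = 3×2 + 2×3 = 12; y[2] = 2×2 = 4

[9, 12, 4]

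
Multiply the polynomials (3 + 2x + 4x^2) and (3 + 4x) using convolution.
Ascending coefficients: a = [3, 2, 4], b = [3, 4]. c[0] = 3×3 = 9; c[1] = 3×4 + 2×3 = 18; c[2] = 2×4 + 4×3 = 20; c[3] = 4×4 = 16. Result coefficients: [9, 18, 20, 16] → 9 + 18x + 20x^2 + 16x^3

9 + 18x + 20x^2 + 16x^3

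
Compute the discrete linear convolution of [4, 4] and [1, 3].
y[0] = 4×1 = 4; y[1] = 4×3 + 4×1 = 16; y[2] = 4×3 = 12

[4, 16, 12]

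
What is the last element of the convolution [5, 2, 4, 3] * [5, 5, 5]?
Use y[k] = Σ_i a[i]·b[k-i] at k=5. y[5] = 3×5 = 15

15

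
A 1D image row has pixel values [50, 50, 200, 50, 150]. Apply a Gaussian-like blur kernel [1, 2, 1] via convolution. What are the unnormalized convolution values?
Convolve image row [50, 50, 200, 50, 150] with kernel [1, 2, 1]: y[0] = 50×1 = 50; y[1] = 50×2 + 50×1 = 150; y[2] = 50×1 + 50×2 + 200×1 = 350; y[3] = 50×1 + 200×2 + 50×1 = 500; y[4] = 200×1 + 50×2 + 150×1 = 450; y[5] = 50×1 + 150×2 = 350; y[6] = 150×1 = 150 → [50, 150, 350, 500, 450, 350, 150]. Normalization factor = sum(kernel) = 4.

[50, 150, 350, 500, 450, 350, 150]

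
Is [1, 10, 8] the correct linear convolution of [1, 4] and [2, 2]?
Recompute linear convolution of [1, 4] and [2, 2]: y[0] = 1×2 = 2; y[1] = 1×2 + 4×2 = 10; y[2] = 4×2 = 8 → [2, 10, 8]. Compare to given [1, 10, 8]: they differ at index 0: given 1, correct 2, so answer: No

No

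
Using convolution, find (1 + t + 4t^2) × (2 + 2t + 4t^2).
Ascending coefficients: a = [1, 1, 4], b = [2, 2, 4]. c[0] = 1×2 = 2; c[1] = 1×2 + 1×2 = 4; c[2] = 1×4 + 1×2 + 4×2 = 14; c[3] = 1×4 + 4×2 = 12; c[4] = 4×4 = 16. Result coefficients: [2, 4, 14, 12, 16] → 2 + 4t + 14t^2 + 12t^3 + 16t^4

2 + 4t + 14t^2 + 12t^3 + 16t^4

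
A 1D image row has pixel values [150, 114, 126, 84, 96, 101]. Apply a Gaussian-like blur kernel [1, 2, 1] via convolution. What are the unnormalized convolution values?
Convolve image row [150, 114, 126, 84, 96, 101] with kernel [1, 2, 1]: y[0] = 150×1 = 150; y[1] = 150×2 + 114×1 = 414; y[2] = 150×1 + 114×2 + 126×1 = 504; y[3] = 114×1 + 126×2 + 84×1 = 450; y[4] = 126×1 + 84×2 + 96×1 = 390; y[5] = 84×1 + 96×2 + 101×1 = 377; y[6] = 96×1 + 101×2 = 298; y[7] = 101×1 = 101 → [150, 414, 504, 450, 390, 377, 298, 101]. Normalization factor = sum(kernel) = 4.

[150, 414, 504, 450, 390, 377, 298, 101]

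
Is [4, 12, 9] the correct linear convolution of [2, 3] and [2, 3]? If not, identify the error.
Recompute linear convolution of [2, 3] and [2, 3]: y[0] = 2×2 = 4; y[1] = 2×3 + 3×2 = 12; y[2] = 3×3 = 9 → [4, 12, 9]. Given [4, 12, 9] matches, so answer: Yes

Yes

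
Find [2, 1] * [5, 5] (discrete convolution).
y[0] = 2×5 = 10; y[1] = 2×5 + 1×5 = 15; y[2] = 1×5 = 5

[10, 15, 5]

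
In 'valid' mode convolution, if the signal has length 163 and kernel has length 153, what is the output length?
'Valid' mode counts only positions where the kernel fully overlaps the signal: m - n + 1 = 163 - 153 + 1 = 11

11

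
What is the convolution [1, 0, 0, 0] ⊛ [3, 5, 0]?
y[0] = 1×3 = 3; y[1] = 1×5 + 0×3 = 5; y[2] = 1×0 + 0×5 + 0×3 = 0; y[3] = 0×0 + 0×5 + 0×3 = 0; y[4] = 0×0 + 0×5 = 0; y[5] = 0×0 = 0

[3, 5, 0, 0, 0, 0]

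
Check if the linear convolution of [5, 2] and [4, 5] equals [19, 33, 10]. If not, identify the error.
Recompute linear convolution of [5, 2] and [4, 5]: y[0] = 5×4 = 20; y[1] = 5×5 + 2×4 = 33; y[2] = 2×5 = 10 → [20, 33, 10]. Compare to given [19, 33, 10]: they differ at index 0: given 19, correct 20, so answer: No

No. Error at index 0: given 19, correct 20.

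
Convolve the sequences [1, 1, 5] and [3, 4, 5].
y[0] = 1×3 = 3; y[1] = 1×4 + 1×3 = 7; y[2] = 1×5 + 1×4 + 5×3 = 24; y[3] = 1×5 + 5×4 = 25; y[4] = 5×5 = 25

[3, 7, 24, 25, 25]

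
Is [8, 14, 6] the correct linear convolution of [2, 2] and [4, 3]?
Recompute linear convolution of [2, 2] and [4, 3]: y[0] = 2×4 = 8; y[1] = 2×3 + 2×4 = 14; y[2] = 2×3 = 6 → [8, 14, 6]. Given [8, 14, 6] matches, so answer: Yes

Yes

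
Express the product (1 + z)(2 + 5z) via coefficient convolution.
Ascending coefficients: a = [1, 1], b = [2, 5]. c[0] = 1×2 = 2; c[1] = 1×5 + 1×2 = 7; c[2] = 1×5 = 5. Result coefficients: [2, 7, 5] → 2 + 7z + 5z^2

2 + 7z + 5z^2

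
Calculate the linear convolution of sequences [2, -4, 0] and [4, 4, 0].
y[0] = 2×4 = 8; y[1] = 2×4 + -4×4 = -8; y[2] = 2×0 + -4×4 + 0×4 = -16; y[3] = -4×0 + 0×4 = 0; y[4] = 0×0 = 0

[8, -8, -16, 0, 0]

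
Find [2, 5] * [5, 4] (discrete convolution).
y[0] = 2×5 = 10; y[1] = 2×4 + 5×5 = 33; y[2] = 5×4 = 20

[10, 33, 20]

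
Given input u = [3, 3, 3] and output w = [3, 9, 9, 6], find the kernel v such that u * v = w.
Output length 4 = len(u) + len(v) - 1 ⇒ len(v) = 2. Solve v forward using v[k] = (w[k] - Σ_{i≥1} u[i]·v[k-i]) / u[0]: v[0] = w[0] / u[0] = 3 / 3 = 1; v[1] = (w[1] - 3×1) / u[0] = (9 - 3×1) / 3 = 2. So v = [1, 2]. Forward-check [3, 3, 3] * [1, 2]: w[0] = 3×1 = 3; w[1] = 3×2 + 3×1 = 9; w[2] = 3×2 + 3×1 = 9; w[3] = 3×2 = 6 → [3, 9, 9, 6] ✓

[1, 2]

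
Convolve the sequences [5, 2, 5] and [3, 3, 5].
y[0] = 5×3 = 15; y[1] = 5×3 + 2×3 = 21; y[2] = 5×5 + 2×3 + 5×3 = 46; y[3] = 2×5 + 5×3 = 25; y[4] = 5×5 = 25

[15, 21, 46, 25, 25]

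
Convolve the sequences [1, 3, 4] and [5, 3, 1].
y[0] = 1×5 = 5; y[1] = 1×3 + 3×5 = 18; y[2] = 1×1 + 3×3 + 4×5 = 30; y[3] = 3×1 + 4×3 = 15; y[4] = 4×1 = 4

[5, 18, 30, 15, 4]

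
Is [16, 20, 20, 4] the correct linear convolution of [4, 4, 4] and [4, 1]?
Recompute linear convolution of [4, 4, 4] and [4, 1]: y[0] = 4×4 = 16; y[1] = 4×1 + 4×4 = 20; y[2] = 4×1 + 4×4 = 20; y[3] = 4×1 = 4 → [16, 20, 20, 4]. Given [16, 20, 20, 4] matches, so answer: Yes

Yes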